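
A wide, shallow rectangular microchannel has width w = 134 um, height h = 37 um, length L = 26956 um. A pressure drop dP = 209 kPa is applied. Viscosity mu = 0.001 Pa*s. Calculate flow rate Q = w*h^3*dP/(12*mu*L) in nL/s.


Step 1: Convert all dimensions to SI (meters).
w = 134e-6 m, h = 37e-6 m, L = 26956e-6 m, dP = 209e3 Pa
Step 2: Q = w * h^3 * dP / (12 * mu * L)
Q = 134e-6 * (37e-6)^3 * 209e3 / (12 * 0.001 * 26956e-6) = 4.38550452e-09 m^3/s
Step 3: Convert Q from m^3/s to nL/s (1 m^3 = 1e12 nL, so multiply by 1e12).
Q = 4385.505 nL/s


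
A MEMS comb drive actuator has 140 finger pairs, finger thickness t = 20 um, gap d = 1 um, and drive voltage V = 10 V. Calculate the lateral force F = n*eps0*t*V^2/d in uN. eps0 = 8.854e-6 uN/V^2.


Step 1: Parameters: n=140, eps0=8.854e-6 uN/V^2, t=20 um, V=10 V, d=1 um
Step 2: V^2 = 100
Step 3: F = 140 * 8.854e-6 * 20 * 100 / 1
F = 2.479 uN


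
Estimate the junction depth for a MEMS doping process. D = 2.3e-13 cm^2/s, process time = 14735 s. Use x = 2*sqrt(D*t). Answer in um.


Step 1: Compute D*t = 2.3e-13 * 14735 = 3.38905e-09 cm^2
Step 2: sqrt(D*t) = 5.82155e-05 cm
Step 3: x = 2 * 5.82155e-05 cm = 1.16431e-04 cm
Step 4: Convert to um (1 cm = 1e4 um): x = 1.164 um


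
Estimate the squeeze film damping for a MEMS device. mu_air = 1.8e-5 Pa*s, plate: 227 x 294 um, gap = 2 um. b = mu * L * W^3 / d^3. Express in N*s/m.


Step 1: Convert to SI.
L = 227e-6 m, W = 294e-6 m, d = 2e-6 m
Step 2: W^3 = (294e-6)^3 = 2.54e-11 m^3
Step 3: d^3 = (2e-6)^3 = 8.00e-18 m^3
Step 4: b = 1.8e-5 * 227e-6 * 2.54e-11 / 8.00e-18
b = 1.30e-02 N*s/m


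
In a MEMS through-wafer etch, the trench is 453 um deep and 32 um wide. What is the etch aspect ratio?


Step 1: AR = depth / width
Step 2: AR = 453 / 32
AR = 14.2


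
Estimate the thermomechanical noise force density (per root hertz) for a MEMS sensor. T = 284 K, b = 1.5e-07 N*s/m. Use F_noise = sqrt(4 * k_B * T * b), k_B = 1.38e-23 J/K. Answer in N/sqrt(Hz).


Step 1: Compute 4 * k_B * T * b
= 4 * 1.38e-23 * 284 * 1.5e-07
= 2.3515e-27 N^2/Hz
Step 2: F_noise = sqrt(2.3515e-27)
F_noise = 4.85e-14 N/sqrt(Hz)


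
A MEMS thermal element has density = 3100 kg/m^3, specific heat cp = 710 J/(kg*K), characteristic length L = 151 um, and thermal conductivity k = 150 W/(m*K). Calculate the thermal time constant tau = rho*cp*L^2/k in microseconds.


Step 1: Convert L to m: L = 151e-6 m
Step 2: L^2 = (151e-6)^2 = 2.2801e-08 m^2
Step 3: tau = 3100 * 710 * 2.2801e-08 / 150 = 3.3456667e-04 s
Step 4: Convert to microseconds (multiply by 1e6).
tau = 334.567 us


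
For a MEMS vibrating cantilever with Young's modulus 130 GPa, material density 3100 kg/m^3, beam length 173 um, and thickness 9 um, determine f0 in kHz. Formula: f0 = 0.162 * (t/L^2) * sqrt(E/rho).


Step 1: Convert units to SI.
t_SI = 9e-6 m, L_SI = 173e-6 m
Step 2: Calculate sqrt(E/rho).
sqrt(130e9 / 3100) = 6475.76 m/s
Step 3: Compute f0.
f0 = 0.162 * 9e-6 / (173e-6)^2 * 6475.76 = 315468.5 Hz = 315.47 kHz


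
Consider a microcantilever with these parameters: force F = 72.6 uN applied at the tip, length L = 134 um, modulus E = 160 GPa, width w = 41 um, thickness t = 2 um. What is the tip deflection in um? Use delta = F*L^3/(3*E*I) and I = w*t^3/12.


Step 1: Calculate the second moment of area.
I = w * t^3 / 12 = 41 * 2^3 / 12 = 27.3333 um^4
Step 2: Convert E to consistent units (1 GPa = 1000 uN/um^2).
E = 160 GPa = 160000 uN/um^2
Step 3: Calculate tip deflection.
delta = F * L^3 / (3 * E * I)
delta = 72.6 * 134^3 / (3 * 160000 * 27.3333)
delta = 13.3143 um


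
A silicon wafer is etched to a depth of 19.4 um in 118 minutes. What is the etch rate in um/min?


Step 1: Etch rate = depth / time
Step 2: rate = 19.4 / 118
rate = 0.164 um/min


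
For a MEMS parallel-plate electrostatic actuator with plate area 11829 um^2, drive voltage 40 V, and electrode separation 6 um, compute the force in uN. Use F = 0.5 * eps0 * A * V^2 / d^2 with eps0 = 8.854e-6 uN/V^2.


Step 1: Identify parameters.
eps0 = 8.854e-6 uN/V^2, A = 11829 um^2, V = 40 V, d = 6 um
Step 2: Compute V^2 = 40^2 = 1600
Step 3: Compute d^2 = 6^2 = 36
Step 4: F = 0.5 * 8.854e-6 * 11829 * 1600 / 36
F = 2.327 uN


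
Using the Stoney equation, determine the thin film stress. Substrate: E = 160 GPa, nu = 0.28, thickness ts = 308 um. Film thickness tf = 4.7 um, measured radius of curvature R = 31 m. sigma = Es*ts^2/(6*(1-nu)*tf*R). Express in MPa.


Step 1: Compute numerator: Es * ts^2 = 160 * 308^2 = 15178240 (GPa*um^2)
Step 2: Compute denominator (R in um): 6*(1-nu)*tf*R = 6*0.72*4.7*31e6 = 629424000.0 (um^2)
Step 3: sigma (GPa) = 15178240 / 629424000.0 = 2.4114e-02 GPa
Step 4: Convert to MPa (x1000): sigma = 24.1 MPa


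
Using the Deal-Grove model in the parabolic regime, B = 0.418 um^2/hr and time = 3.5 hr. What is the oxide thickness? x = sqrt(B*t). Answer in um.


Step 1: Compute B*t = 0.418 * 3.5 = 1.463
Step 2: x = sqrt(1.463)
x = 1.21 um


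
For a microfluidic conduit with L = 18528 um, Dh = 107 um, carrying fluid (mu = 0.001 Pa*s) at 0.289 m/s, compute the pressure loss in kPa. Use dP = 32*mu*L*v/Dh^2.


Step 1: Convert to SI: L = 18528e-6 m, Dh = 107e-6 m
Step 2: dP = 32 * 0.001 * 18528e-6 * 0.289 / (107e-6)^2
Step 3: dP = 14966.11 Pa
Step 4: Convert to kPa: dP = 14.97 kPa


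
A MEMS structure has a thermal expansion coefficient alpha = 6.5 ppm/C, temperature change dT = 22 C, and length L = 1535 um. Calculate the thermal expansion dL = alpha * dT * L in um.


Step 1: Convert CTE: alpha = 6.5 ppm/C = 6.5e-6 /C
Step 2: dL = 6.5e-6 * 22 * 1535
dL = 0.2195 um


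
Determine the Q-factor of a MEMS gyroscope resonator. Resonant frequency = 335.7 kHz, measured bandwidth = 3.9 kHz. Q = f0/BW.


Step 1: Q = f0 / bandwidth
Step 2: Q = 335.7 / 3.9
Q = 86.1


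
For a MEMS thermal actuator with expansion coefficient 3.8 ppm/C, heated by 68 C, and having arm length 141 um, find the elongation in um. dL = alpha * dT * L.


Step 1: Convert CTE: alpha = 3.8 ppm/C = 3.8e-6 /C
Step 2: dL = 3.8e-6 * 68 * 141
dL = 0.0364 um


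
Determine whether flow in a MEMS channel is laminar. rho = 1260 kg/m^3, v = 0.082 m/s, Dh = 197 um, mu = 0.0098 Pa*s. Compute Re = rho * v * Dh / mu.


Step 1: Convert Dh to meters: Dh = 197e-6 m
Step 2: Re = rho * v * Dh / mu
Re = 1260 * 0.082 * 197e-6 / 0.0098
Re = 2.077
Since Re = 2.077 is below ~2300, the flow is laminar.


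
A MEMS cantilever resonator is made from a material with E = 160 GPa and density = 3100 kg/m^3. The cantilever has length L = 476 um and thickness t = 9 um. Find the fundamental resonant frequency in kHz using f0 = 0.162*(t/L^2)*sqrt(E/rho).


Step 1: Convert units to SI.
t_SI = 9e-6 m, L_SI = 476e-6 m
Step 2: Calculate sqrt(E/rho).
sqrt(160e9 / 3100) = 7184.21 m/s
Step 3: Compute f0.
f0 = 0.162 * 9e-6 / (476e-6)^2 * 7184.21 = 46229.9 Hz = 46.23 kHz


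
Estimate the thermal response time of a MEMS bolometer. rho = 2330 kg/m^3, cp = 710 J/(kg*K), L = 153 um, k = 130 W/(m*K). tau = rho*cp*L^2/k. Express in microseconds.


Step 1: Convert L to m: L = 153e-6 m
Step 2: L^2 = (153e-6)^2 = 2.3409e-08 m^2
Step 3: tau = 2330 * 710 * 2.3409e-08 / 130 = 2.9788853e-04 s
Step 4: Convert to microseconds (multiply by 1e6).
tau = 297.889 us


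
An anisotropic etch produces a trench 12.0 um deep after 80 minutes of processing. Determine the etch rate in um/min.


Step 1: Etch rate = depth / time
Step 2: rate = 12.0 / 80
rate = 0.15 um/min


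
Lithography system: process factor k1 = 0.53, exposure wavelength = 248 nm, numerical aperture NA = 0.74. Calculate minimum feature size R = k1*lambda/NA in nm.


Step 1: Identify values: k1 = 0.53, lambda = 248 nm, NA = 0.74
Step 2: R = k1 * lambda / NA
R = 0.53 * 248 / 0.74
R = 177.6 nm


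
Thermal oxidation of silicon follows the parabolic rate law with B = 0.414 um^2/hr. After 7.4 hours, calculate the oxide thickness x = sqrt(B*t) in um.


Step 1: Compute B*t = 0.414 * 7.4 = 3.0636
Step 2: x = sqrt(3.0636)
x = 1.75 um


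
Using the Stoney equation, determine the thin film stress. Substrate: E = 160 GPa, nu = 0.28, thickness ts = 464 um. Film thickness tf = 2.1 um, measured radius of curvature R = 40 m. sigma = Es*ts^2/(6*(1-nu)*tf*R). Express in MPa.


Step 1: Compute numerator: Es * ts^2 = 160 * 464^2 = 34447360 (GPa*um^2)
Step 2: Compute denominator (R in um): 6*(1-nu)*tf*R = 6*0.72*2.1*40e6 = 362880000.0 (um^2)
Step 3: sigma (GPa) = 34447360 / 362880000.0 = 9.4928e-02 GPa
Step 4: Convert to MPa (x1000): sigma = 94.9 MPa


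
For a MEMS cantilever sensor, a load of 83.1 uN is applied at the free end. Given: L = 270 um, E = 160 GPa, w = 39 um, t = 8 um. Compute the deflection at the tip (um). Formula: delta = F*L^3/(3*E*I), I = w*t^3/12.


Step 1: Calculate the second moment of area.
I = w * t^3 / 12 = 39 * 8^3 / 12 = 1664.0 um^4
Step 2: Convert E to consistent units (1 GPa = 1000 uN/um^2).
E = 160 GPa = 160000 uN/um^2
Step 3: Calculate tip deflection.
delta = F * L^3 / (3 * E * I)
delta = 83.1 * 270^3 / (3 * 160000 * 1664.0)
delta = 2.0478 um


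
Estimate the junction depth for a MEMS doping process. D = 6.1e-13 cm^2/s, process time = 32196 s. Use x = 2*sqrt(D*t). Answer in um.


Step 1: Compute D*t = 6.1e-13 * 32196 = 1.963956e-08 cm^2
Step 2: sqrt(D*t) = 1.40141e-04 cm
Step 3: x = 2 * 1.40141e-04 cm = 2.80282e-04 cm
Step 4: Convert to um (1 cm = 1e4 um): x = 2.803 um


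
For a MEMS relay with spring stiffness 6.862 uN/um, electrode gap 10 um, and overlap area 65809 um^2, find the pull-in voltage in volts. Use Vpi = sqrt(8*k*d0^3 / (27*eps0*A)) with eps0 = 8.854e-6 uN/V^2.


Step 1: Compute numerator: 8 * k * d0^3 = 8 * 6.862 * 10^3 = 54896.0
Step 2: Compute denominator: 27 * eps0 * A = 27 * 8.854e-6 * 65809 = 15.732168
Step 3: Vpi = sqrt(54896.0 / 15.732168)
Vpi = 59.07 V


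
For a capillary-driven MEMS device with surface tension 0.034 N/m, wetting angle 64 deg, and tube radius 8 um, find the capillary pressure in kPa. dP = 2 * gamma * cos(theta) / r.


Step 1: cos(64 deg) = 0.4384
Step 2: Convert r to m: r = 8e-6 m
Step 3: dP = 2 * 0.034 * 0.4384 / 8e-6 = 3726.4 Pa
Step 4: Convert Pa to kPa (divide by 1000).
dP = 3.73 kPa


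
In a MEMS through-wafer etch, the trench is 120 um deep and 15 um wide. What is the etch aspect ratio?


Step 1: AR = depth / width
Step 2: AR = 120 / 15
AR = 8.0


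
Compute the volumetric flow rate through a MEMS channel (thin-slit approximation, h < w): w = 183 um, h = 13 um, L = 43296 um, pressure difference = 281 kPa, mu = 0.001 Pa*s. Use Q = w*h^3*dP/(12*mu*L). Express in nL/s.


Step 1: Convert all dimensions to SI (meters).
w = 183e-6 m, h = 13e-6 m, L = 43296e-6 m, dP = 281e3 Pa
Step 2: Q = w * h^3 * dP / (12 * mu * L)
Q = 183e-6 * (13e-6)^3 * 281e3 / (12 * 0.001 * 43296e-6) = 2.174495e-10 m^3/s
Step 3: Convert Q from m^3/s to nL/s (1 m^3 = 1e12 nL, so multiply by 1e12).
Q = 217.45 nL/s


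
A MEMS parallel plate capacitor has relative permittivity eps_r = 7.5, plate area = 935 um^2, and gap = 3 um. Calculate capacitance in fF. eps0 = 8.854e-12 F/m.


Step 1: Convert area to m^2: A = 935e-12 m^2
Step 2: Convert gap to m: d = 3e-6 m
Step 3: C = eps0 * eps_r * A / d
C = 8.854e-12 * 7.5 * 935e-12 / 3e-6
Step 4: Convert to fF (multiply by 1e15).
C = 20.7 fF


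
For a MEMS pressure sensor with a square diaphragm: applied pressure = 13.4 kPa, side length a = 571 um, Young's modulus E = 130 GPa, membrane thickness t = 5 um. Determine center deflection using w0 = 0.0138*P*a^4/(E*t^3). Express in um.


Step 1: Convert pressure to compatible units (E is in GPa, so P in GPa).
P = 13.4 kPa = 13.4e-6 GPa
Step 2: Compute numerator: 0.0138 * P * a^4.
a^4 = 571^4 = 106302733681
numerator = 0.0138 * 13.4e-6 * 106302733681 = 1.96575e+04
Step 3: Compute denominator: E * t^3 = 130 * 5^3 = 16250
Step 4: w0 = numerator / denominator = 1.96575e+04 / 16250 = 1.2097 um


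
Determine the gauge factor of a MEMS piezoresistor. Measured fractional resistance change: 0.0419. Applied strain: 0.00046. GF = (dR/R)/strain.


Step 1: Identify values.
dR/R = 0.0419, strain = 0.00046
Step 2: GF = (dR/R) / strain = 0.0419 / 0.00046
GF = 91.1


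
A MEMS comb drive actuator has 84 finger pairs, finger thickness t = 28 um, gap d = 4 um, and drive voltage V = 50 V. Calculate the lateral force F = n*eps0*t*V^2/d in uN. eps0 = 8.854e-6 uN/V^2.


Step 1: Parameters: n=84, eps0=8.854e-6 uN/V^2, t=28 um, V=50 V, d=4 um
Step 2: V^2 = 2500
Step 3: F = 84 * 8.854e-6 * 28 * 2500 / 4
F = 13.015 uN


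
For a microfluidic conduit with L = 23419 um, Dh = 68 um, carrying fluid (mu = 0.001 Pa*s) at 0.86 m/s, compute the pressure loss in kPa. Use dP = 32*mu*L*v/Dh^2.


Step 1: Convert to SI: L = 23419e-6 m, Dh = 68e-6 m
Step 2: dP = 32 * 0.001 * 23419e-6 * 0.86 / (68e-6)^2
Step 3: dP = 139379.52 Pa
Step 4: Convert to kPa: dP = 139.38 kPa


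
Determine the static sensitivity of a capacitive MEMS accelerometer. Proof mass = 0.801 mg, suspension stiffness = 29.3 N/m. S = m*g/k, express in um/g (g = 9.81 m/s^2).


Step 1: Convert mass: m = 0.801 mg = 8.01e-07 kg
Step 2: S = m * g / k = 8.01e-07 * 9.81 / 29.3
Step 3: S = 2.68e-07 m/g
Step 4: Convert to um/g: S = 0.268 um/g


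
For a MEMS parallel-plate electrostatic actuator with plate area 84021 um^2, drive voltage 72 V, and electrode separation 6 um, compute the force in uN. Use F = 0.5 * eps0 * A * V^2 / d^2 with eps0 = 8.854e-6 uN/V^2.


Step 1: Identify parameters.
eps0 = 8.854e-6 uN/V^2, A = 84021 um^2, V = 72 V, d = 6 um
Step 2: Compute V^2 = 72^2 = 5184
Step 3: Compute d^2 = 6^2 = 36
Step 4: F = 0.5 * 8.854e-6 * 84021 * 5184 / 36
F = 53.562 uN


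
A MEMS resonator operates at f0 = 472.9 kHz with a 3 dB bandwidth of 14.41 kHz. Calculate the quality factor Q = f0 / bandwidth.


Step 1: Q = f0 / bandwidth
Step 2: Q = 472.9 / 14.41
Q = 32.8


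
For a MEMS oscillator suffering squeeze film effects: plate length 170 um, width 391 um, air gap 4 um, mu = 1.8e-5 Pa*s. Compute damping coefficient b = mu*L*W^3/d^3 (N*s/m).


Step 1: Convert to SI.
L = 170e-6 m, W = 391e-6 m, d = 4e-6 m
Step 2: W^3 = (391e-6)^3 = 5.98e-11 m^3
Step 3: d^3 = (4e-6)^3 = 6.40e-17 m^3
Step 4: b = 1.8e-5 * 170e-6 * 5.98e-11 / 6.40e-17
b = 2.86e-03 N*s/m


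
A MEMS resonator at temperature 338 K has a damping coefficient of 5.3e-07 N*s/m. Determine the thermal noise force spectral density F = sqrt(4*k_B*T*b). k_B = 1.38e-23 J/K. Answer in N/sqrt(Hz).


Step 1: Compute 4 * k_B * T * b
= 4 * 1.38e-23 * 338 * 5.3e-07
= 9.8885e-27 N^2/Hz
Step 2: F_noise = sqrt(9.8885e-27)
F_noise = 9.94e-14 N/sqrt(Hz)


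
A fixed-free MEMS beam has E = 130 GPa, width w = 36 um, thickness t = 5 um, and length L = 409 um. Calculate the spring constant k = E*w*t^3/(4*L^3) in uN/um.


Step 1: Convert E to consistent units (1 GPa = 1000 uN/um^2).
E = 130 GPa = 130000 uN/um^2
Step 2: Compute t^3 = 5^3 = 125
Step 3: Compute L^3 = 409^3 = 68417929
Step 4: k = 130000 * 36 * 125 / (4 * 68417929)
k = 2.1376 uN/um


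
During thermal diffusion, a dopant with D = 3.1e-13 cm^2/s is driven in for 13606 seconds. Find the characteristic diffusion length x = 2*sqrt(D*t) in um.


Step 1: Compute D*t = 3.1e-13 * 13606 = 4.21786e-09 cm^2
Step 2: sqrt(D*t) = 6.49451e-05 cm
Step 3: x = 2 * 6.49451e-05 cm = 1.298902e-04 cm
Step 4: Convert to um (1 cm = 1e4 um): x = 1.299 um


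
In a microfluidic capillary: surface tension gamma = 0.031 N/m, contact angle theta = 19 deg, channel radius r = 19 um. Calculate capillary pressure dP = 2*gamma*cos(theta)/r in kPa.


Step 1: cos(19 deg) = 0.9455
Step 2: Convert r to m: r = 19e-6 m
Step 3: dP = 2 * 0.031 * 0.9455 / 19e-6 = 3085.3 Pa
Step 4: Convert Pa to kPa (divide by 1000).
dP = 3.09 kPa


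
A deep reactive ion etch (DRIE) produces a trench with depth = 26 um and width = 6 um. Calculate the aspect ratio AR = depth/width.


Step 1: AR = depth / width
Step 2: AR = 26 / 6
AR = 4.3


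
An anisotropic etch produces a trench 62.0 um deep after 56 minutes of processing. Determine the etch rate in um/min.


Step 1: Etch rate = depth / time
Step 2: rate = 62.0 / 56
rate = 1.107 um/min


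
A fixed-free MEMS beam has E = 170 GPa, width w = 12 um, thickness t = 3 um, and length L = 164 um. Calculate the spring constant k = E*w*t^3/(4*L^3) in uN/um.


Step 1: Convert E to consistent units (1 GPa = 1000 uN/um^2).
E = 170 GPa = 170000 uN/um^2
Step 2: Compute t^3 = 3^3 = 27
Step 3: Compute L^3 = 164^3 = 4410944
Step 4: k = 170000 * 12 * 27 / (4 * 4410944)
k = 3.1218 uN/um


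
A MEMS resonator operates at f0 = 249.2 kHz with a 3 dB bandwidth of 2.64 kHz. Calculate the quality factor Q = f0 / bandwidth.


Step 1: Q = f0 / bandwidth
Step 2: Q = 249.2 / 2.64
Q = 94.4


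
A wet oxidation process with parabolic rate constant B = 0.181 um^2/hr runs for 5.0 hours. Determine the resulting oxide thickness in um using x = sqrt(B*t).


Step 1: Compute B*t = 0.181 * 5.0 = 0.905
Step 2: x = sqrt(0.905)
x = 0.951 um


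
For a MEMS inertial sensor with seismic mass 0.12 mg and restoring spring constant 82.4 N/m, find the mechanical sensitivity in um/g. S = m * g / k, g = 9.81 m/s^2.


Step 1: Convert mass: m = 0.12 mg = 1.20e-07 kg
Step 2: S = m * g / k = 1.20e-07 * 9.81 / 82.4
Step 3: S = 1.43e-08 m/g
Step 4: Convert to um/g: S = 0.014 um/g


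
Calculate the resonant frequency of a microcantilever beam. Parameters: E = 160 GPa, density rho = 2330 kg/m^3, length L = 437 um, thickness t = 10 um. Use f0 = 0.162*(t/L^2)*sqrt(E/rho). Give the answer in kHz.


Step 1: Convert units to SI.
t_SI = 10e-6 m, L_SI = 437e-6 m
Step 2: Calculate sqrt(E/rho).
sqrt(160e9 / 2330) = 8286.71 m/s
Step 3: Compute f0.
f0 = 0.162 * 10e-6 / (437e-6)^2 * 8286.71 = 70296.6 Hz = 70.3 kHz


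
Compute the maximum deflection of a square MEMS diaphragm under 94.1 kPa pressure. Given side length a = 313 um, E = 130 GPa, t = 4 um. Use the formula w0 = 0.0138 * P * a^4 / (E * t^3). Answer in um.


Step 1: Convert pressure to compatible units (E is in GPa, so P in GPa).
P = 94.1 kPa = 94.1e-6 GPa
Step 2: Compute numerator: 0.0138 * P * a^4.
a^4 = 313^4 = 9597924961
numerator = 0.0138 * 94.1e-6 * 9597924961 = 1.24637e+04
Step 3: Compute denominator: E * t^3 = 130 * 4^3 = 8320
Step 4: w0 = numerator / denominator = 1.24637e+04 / 8320 = 1.498 um


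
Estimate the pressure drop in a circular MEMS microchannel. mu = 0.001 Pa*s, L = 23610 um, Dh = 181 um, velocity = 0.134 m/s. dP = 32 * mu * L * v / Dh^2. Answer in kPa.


Step 1: Convert to SI: L = 23610e-6 m, Dh = 181e-6 m
Step 2: dP = 32 * 0.001 * 23610e-6 * 0.134 / (181e-6)^2
Step 3: dP = 3090.25 Pa
Step 4: Convert to kPa: dP = 3.09 kPa


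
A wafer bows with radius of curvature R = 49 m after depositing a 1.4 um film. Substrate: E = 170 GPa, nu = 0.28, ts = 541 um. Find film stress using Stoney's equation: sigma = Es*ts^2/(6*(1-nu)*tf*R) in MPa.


Step 1: Compute numerator: Es * ts^2 = 170 * 541^2 = 49755770 (GPa*um^2)
Step 2: Compute denominator (R in um): 6*(1-nu)*tf*R = 6*0.72*1.4*49e6 = 296352000.0 (um^2)
Step 3: sigma (GPa) = 49755770 / 296352000.0 = 1.67894e-01 GPa
Step 4: Convert to MPa (x1000): sigma = 167.9 MPa


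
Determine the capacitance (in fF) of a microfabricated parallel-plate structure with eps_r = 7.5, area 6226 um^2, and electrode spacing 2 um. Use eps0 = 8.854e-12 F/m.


Step 1: Convert area to m^2: A = 6226e-12 m^2
Step 2: Convert gap to m: d = 2e-6 m
Step 3: C = eps0 * eps_r * A / d
C = 8.854e-12 * 7.5 * 6226e-12 / 2e-6
Step 4: Convert to fF (multiply by 1e15).
C = 206.72 fF


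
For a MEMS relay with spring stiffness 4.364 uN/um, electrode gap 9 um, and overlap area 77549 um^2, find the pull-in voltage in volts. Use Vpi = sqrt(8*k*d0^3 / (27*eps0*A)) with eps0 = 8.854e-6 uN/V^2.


Step 1: Compute numerator: 8 * k * d0^3 = 8 * 4.364 * 9^3 = 25450.848
Step 2: Compute denominator: 27 * eps0 * A = 27 * 8.854e-6 * 77549 = 18.538709
Step 3: Vpi = sqrt(25450.848 / 18.538709)
Vpi = 37.05 V


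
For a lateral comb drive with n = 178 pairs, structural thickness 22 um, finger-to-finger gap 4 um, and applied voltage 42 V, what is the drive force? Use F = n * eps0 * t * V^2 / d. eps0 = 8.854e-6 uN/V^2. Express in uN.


Step 1: Parameters: n=178, eps0=8.854e-6 uN/V^2, t=22 um, V=42 V, d=4 um
Step 2: V^2 = 1764
Step 3: F = 178 * 8.854e-6 * 22 * 1764 / 4
F = 15.29 uN


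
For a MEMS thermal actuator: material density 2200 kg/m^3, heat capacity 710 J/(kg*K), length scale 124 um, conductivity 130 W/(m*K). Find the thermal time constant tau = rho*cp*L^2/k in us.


Step 1: Convert L to m: L = 124e-6 m
Step 2: L^2 = (124e-6)^2 = 1.5376e-08 m^2
Step 3: tau = 2200 * 710 * 1.5376e-08 / 130 = 1.8474855e-04 s
Step 4: Convert to microseconds (multiply by 1e6).
tau = 184.749 us


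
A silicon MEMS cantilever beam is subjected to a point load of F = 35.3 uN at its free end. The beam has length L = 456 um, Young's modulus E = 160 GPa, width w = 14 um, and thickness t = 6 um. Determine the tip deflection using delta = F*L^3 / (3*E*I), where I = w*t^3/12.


Step 1: Calculate the second moment of area.
I = w * t^3 / 12 = 14 * 6^3 / 12 = 252.0 um^4
Step 2: Convert E to consistent units (1 GPa = 1000 uN/um^2).
E = 160 GPa = 160000 uN/um^2
Step 3: Calculate tip deflection.
delta = F * L^3 / (3 * E * I)
delta = 35.3 * 456^3 / (3 * 160000 * 252.0)
delta = 27.6712 um


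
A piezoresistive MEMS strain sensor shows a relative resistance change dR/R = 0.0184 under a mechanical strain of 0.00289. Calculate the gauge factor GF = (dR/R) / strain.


Step 1: Identify values.
dR/R = 0.0184, strain = 0.00289
Step 2: GF = (dR/R) / strain = 0.0184 / 0.00289
GF = 6.4


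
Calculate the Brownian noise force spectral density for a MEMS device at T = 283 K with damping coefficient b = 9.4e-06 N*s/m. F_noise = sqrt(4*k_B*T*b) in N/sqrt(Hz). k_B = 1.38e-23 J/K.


Step 1: Compute 4 * k_B * T * b
= 4 * 1.38e-23 * 283 * 9.4e-06
= 1.4684e-25 N^2/Hz
Step 2: F_noise = sqrt(1.4684e-25)
F_noise = 3.83e-13 N/sqrt(Hz)


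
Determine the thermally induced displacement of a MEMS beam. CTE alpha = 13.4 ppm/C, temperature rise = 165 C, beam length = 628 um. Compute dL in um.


Step 1: Convert CTE: alpha = 13.4 ppm/C = 13.4e-6 /C
Step 2: dL = 13.4e-6 * 165 * 628
dL = 1.3885 um


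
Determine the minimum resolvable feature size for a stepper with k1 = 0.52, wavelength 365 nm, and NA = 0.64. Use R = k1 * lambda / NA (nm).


Step 1: Identify values: k1 = 0.52, lambda = 365 nm, NA = 0.64
Step 2: R = k1 * lambda / NA
R = 0.52 * 365 / 0.64
R = 296.6 nm


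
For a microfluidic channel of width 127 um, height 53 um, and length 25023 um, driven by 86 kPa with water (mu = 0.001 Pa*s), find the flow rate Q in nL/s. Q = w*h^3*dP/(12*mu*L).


Step 1: Convert all dimensions to SI (meters).
w = 127e-6 m, h = 53e-6 m, L = 25023e-6 m, dP = 86e3 Pa
Step 2: Q = w * h^3 * dP / (12 * mu * L)
Q = 127e-6 * (53e-6)^3 * 86e3 / (12 * 0.001 * 25023e-6) = 5.41513339e-09 m^3/s
Step 3: Convert Q from m^3/s to nL/s (1 m^3 = 1e12 nL, so multiply by 1e12).
Q = 5415.133 nL/s


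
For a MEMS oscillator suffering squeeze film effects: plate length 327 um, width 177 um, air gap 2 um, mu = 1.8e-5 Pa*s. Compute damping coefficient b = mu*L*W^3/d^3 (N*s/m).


Step 1: Convert to SI.
L = 327e-6 m, W = 177e-6 m, d = 2e-6 m
Step 2: W^3 = (177e-6)^3 = 5.55e-12 m^3
Step 3: d^3 = (2e-6)^3 = 8.00e-18 m^3
Step 4: b = 1.8e-5 * 327e-6 * 5.55e-12 / 8.00e-18
b = 4.08e-03 N*s/m


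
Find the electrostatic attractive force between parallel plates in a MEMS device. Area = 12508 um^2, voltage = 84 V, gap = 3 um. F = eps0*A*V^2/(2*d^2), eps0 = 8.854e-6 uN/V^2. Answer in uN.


Step 1: Identify parameters.
eps0 = 8.854e-6 uN/V^2, A = 12508 um^2, V = 84 V, d = 3 um
Step 2: Compute V^2 = 84^2 = 7056
Step 3: Compute d^2 = 3^2 = 9
Step 4: F = 0.5 * 8.854e-6 * 12508 * 7056 / 9
F = 43.412 uN


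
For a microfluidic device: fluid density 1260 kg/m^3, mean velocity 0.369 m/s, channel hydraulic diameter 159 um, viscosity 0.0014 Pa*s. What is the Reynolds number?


Step 1: Convert Dh to meters: Dh = 159e-6 m
Step 2: Re = rho * v * Dh / mu
Re = 1260 * 0.369 * 159e-6 / 0.0014
Re = 52.804


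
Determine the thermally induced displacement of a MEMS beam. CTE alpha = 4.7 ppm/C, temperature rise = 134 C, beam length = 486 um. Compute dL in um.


Step 1: Convert CTE: alpha = 4.7 ppm/C = 4.7e-6 /C
Step 2: dL = 4.7e-6 * 134 * 486
dL = 0.3061 um


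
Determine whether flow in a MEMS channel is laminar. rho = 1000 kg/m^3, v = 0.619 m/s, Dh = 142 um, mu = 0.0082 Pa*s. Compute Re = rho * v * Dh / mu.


Step 1: Convert Dh to meters: Dh = 142e-6 m
Step 2: Re = rho * v * Dh / mu
Re = 1000 * 0.619 * 142e-6 / 0.0082
Re = 10.719
Since Re = 10.719 is below ~2300, the flow is laminar.


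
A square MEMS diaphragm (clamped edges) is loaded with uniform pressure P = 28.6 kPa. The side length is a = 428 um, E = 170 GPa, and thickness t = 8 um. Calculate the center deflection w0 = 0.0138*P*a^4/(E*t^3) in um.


Step 1: Convert pressure to compatible units (E is in GPa, so P in GPa).
P = 28.6 kPa = 28.6e-6 GPa
Step 2: Compute numerator: 0.0138 * P * a^4.
a^4 = 428^4 = 33556377856
numerator = 0.0138 * 28.6e-6 * 33556377856 = 1.3244e+04
Step 3: Compute denominator: E * t^3 = 170 * 8^3 = 87040
Step 4: w0 = numerator / denominator = 1.3244e+04 / 87040 = 0.1522 um


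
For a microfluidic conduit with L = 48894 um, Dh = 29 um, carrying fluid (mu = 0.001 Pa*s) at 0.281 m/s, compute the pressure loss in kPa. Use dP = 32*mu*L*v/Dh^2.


Step 1: Convert to SI: L = 48894e-6 m, Dh = 29e-6 m
Step 2: dP = 32 * 0.001 * 48894e-6 * 0.281 / (29e-6)^2
Step 3: dP = 522776.28 Pa
Step 4: Convert to kPa: dP = 522.78 kPa


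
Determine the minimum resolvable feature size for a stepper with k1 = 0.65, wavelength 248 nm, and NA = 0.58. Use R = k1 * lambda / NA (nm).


Step 1: Identify values: k1 = 0.65, lambda = 248 nm, NA = 0.58
Step 2: R = k1 * lambda / NA
R = 0.65 * 248 / 0.58
R = 277.9 nm


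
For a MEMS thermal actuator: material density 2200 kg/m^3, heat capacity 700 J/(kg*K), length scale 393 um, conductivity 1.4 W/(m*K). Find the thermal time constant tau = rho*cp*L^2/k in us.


Step 1: Convert L to m: L = 393e-6 m
Step 2: L^2 = (393e-6)^2 = 1.54449e-07 m^2
Step 3: tau = 2200 * 700 * 1.54449e-07 / 1.4 = 1.698939e-01 s
Step 4: Convert to microseconds (multiply by 1e6).
tau = 169893.9 us


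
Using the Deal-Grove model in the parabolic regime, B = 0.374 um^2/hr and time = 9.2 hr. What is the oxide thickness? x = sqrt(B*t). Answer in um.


Step 1: Compute B*t = 0.374 * 9.2 = 3.4408
Step 2: x = sqrt(3.4408)
x = 1.855 um


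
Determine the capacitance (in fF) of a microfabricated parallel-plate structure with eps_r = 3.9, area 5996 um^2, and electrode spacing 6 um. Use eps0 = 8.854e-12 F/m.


Step 1: Convert area to m^2: A = 5996e-12 m^2
Step 2: Convert gap to m: d = 6e-6 m
Step 3: C = eps0 * eps_r * A / d
C = 8.854e-12 * 3.9 * 5996e-12 / 6e-6
Step 4: Convert to fF (multiply by 1e15).
C = 34.51 fF


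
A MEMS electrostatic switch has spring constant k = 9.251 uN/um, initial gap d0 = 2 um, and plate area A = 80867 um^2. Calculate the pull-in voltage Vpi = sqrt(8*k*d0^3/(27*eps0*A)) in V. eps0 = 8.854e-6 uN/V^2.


Step 1: Compute numerator: 8 * k * d0^3 = 8 * 9.251 * 2^3 = 592.064
Step 2: Compute denominator: 27 * eps0 * A = 27 * 8.854e-6 * 80867 = 19.331903
Step 3: Vpi = sqrt(592.064 / 19.331903)
Vpi = 5.53 V


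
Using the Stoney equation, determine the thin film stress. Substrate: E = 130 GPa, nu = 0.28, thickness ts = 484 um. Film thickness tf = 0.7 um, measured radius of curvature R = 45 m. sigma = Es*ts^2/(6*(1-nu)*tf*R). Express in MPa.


Step 1: Compute numerator: Es * ts^2 = 130 * 484^2 = 30453280 (GPa*um^2)
Step 2: Compute denominator (R in um): 6*(1-nu)*tf*R = 6*0.72*0.7*45e6 = 136080000.0 (um^2)
Step 3: sigma (GPa) = 30453280 / 136080000.0 = 2.2379e-01 GPa
Step 4: Convert to MPa (x1000): sigma = 223.8 MPa


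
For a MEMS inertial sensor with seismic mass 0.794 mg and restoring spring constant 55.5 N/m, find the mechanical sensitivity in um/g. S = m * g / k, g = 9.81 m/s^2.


Step 1: Convert mass: m = 0.794 mg = 7.94e-07 kg
Step 2: S = m * g / k = 7.94e-07 * 9.81 / 55.5
Step 3: S = 1.40e-07 m/g
Step 4: Convert to um/g: S = 0.14 um/g


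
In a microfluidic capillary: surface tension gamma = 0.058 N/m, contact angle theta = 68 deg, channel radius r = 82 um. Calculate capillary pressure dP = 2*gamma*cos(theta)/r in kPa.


Step 1: cos(68 deg) = 0.3746
Step 2: Convert r to m: r = 82e-6 m
Step 3: dP = 2 * 0.058 * 0.3746 / 82e-6 = 529.9 Pa
Step 4: Convert Pa to kPa (divide by 1000).
dP = 0.53 kPa


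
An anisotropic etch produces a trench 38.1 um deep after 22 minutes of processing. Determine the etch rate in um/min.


Step 1: Etch rate = depth / time
Step 2: rate = 38.1 / 22
rate = 1.732 um/min


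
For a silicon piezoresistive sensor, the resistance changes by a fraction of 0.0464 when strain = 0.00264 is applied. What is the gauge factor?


Step 1: Identify values.
dR/R = 0.0464, strain = 0.00264
Step 2: GF = (dR/R) / strain = 0.0464 / 0.00264
GF = 17.6


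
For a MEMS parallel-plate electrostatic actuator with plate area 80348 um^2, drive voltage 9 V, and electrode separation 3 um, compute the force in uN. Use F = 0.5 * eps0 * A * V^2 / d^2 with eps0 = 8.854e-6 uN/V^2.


Step 1: Identify parameters.
eps0 = 8.854e-6 uN/V^2, A = 80348 um^2, V = 9 V, d = 3 um
Step 2: Compute V^2 = 9^2 = 81
Step 3: Compute d^2 = 3^2 = 9
Step 4: F = 0.5 * 8.854e-6 * 80348 * 81 / 9
F = 3.201 uN


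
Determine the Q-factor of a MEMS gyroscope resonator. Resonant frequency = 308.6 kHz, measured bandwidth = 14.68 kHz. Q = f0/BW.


Step 1: Q = f0 / bandwidth
Step 2: Q = 308.6 / 14.68
Q = 21.0


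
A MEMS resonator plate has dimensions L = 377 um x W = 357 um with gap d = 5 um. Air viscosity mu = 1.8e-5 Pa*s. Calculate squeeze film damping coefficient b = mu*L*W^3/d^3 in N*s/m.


Step 1: Convert to SI.
L = 377e-6 m, W = 357e-6 m, d = 5e-6 m
Step 2: W^3 = (357e-6)^3 = 4.55e-11 m^3
Step 3: d^3 = (5e-6)^3 = 1.25e-16 m^3
Step 4: b = 1.8e-5 * 377e-6 * 4.55e-11 / 1.25e-16
b = 2.47e-03 N*s/m


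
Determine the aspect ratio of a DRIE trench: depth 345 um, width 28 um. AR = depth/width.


Step 1: AR = depth / width
Step 2: AR = 345 / 28
AR = 12.3


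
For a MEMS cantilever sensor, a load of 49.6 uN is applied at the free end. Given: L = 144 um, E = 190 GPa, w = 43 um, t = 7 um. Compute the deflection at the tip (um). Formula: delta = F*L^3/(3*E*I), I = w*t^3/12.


Step 1: Calculate the second moment of area.
I = w * t^3 / 12 = 43 * 7^3 / 12 = 1229.0833 um^4
Step 2: Convert E to consistent units (1 GPa = 1000 uN/um^2).
E = 190 GPa = 190000 uN/um^2
Step 3: Calculate tip deflection.
delta = F * L^3 / (3 * E * I)
delta = 49.6 * 144^3 / (3 * 190000 * 1229.0833)
delta = 0.2114 um


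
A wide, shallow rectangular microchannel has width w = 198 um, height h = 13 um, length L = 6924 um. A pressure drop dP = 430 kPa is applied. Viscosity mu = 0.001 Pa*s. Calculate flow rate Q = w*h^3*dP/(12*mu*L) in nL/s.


Step 1: Convert all dimensions to SI (meters).
w = 198e-6 m, h = 13e-6 m, L = 6924e-6 m, dP = 430e3 Pa
Step 2: Q = w * h^3 * dP / (12 * mu * L)
Q = 198e-6 * (13e-6)^3 * 430e3 / (12 * 0.001 * 6924e-6) = 2.25125867e-09 m^3/s
Step 3: Convert Q from m^3/s to nL/s (1 m^3 = 1e12 nL, so multiply by 1e12).
Q = 2251.259 nL/s


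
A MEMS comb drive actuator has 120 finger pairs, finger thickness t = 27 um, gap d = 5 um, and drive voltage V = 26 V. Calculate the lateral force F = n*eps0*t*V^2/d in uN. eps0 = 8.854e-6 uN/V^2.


Step 1: Parameters: n=120, eps0=8.854e-6 uN/V^2, t=27 um, V=26 V, d=5 um
Step 2: V^2 = 676
Step 3: F = 120 * 8.854e-6 * 27 * 676 / 5
F = 3.878 uN


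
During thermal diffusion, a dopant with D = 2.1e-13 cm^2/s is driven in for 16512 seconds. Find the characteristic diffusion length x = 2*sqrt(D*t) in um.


Step 1: Compute D*t = 2.1e-13 * 16512 = 3.46752e-09 cm^2
Step 2: sqrt(D*t) = 5.88857e-05 cm
Step 3: x = 2 * 5.88857e-05 cm = 1.177714e-04 cm
Step 4: Convert to um (1 cm = 1e4 um): x = 1.178 um


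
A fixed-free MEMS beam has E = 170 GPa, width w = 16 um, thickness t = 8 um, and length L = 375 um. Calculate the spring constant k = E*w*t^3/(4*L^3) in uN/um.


Step 1: Convert E to consistent units (1 GPa = 1000 uN/um^2).
E = 170 GPa = 170000 uN/um^2
Step 2: Compute t^3 = 8^3 = 512
Step 3: Compute L^3 = 375^3 = 52734375
Step 4: k = 170000 * 16 * 512 / (4 * 52734375)
k = 6.6021 uN/um


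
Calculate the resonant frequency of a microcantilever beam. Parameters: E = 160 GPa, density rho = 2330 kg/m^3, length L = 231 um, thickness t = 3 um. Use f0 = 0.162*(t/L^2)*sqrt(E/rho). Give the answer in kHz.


Step 1: Convert units to SI.
t_SI = 3e-6 m, L_SI = 231e-6 m
Step 2: Calculate sqrt(E/rho).
sqrt(160e9 / 2330) = 8286.71 m/s
Step 3: Compute f0.
f0 = 0.162 * 3e-6 / (231e-6)^2 * 8286.71 = 75473.5 Hz = 75.47 kHz


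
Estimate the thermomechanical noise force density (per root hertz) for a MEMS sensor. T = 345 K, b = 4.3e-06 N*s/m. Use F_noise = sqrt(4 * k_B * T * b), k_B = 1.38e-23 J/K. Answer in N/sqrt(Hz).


Step 1: Compute 4 * k_B * T * b
= 4 * 1.38e-23 * 345 * 4.3e-06
= 8.1889e-26 N^2/Hz
Step 2: F_noise = sqrt(8.1889e-26)
F_noise = 2.86e-13 N/sqrt(Hz)


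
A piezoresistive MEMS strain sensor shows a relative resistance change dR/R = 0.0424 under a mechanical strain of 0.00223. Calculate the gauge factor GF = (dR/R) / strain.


Step 1: Identify values.
dR/R = 0.0424, strain = 0.00223
Step 2: GF = (dR/R) / strain = 0.0424 / 0.00223
GF = 19.0


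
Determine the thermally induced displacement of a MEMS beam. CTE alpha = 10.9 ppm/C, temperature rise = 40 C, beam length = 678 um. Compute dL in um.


Step 1: Convert CTE: alpha = 10.9 ppm/C = 10.9e-6 /C
Step 2: dL = 10.9e-6 * 40 * 678
dL = 0.2956 um


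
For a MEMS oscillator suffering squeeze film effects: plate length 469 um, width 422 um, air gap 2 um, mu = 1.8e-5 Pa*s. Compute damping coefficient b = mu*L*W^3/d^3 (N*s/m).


Step 1: Convert to SI.
L = 469e-6 m, W = 422e-6 m, d = 2e-6 m
Step 2: W^3 = (422e-6)^3 = 7.52e-11 m^3
Step 3: d^3 = (2e-6)^3 = 8.00e-18 m^3
Step 4: b = 1.8e-5 * 469e-6 * 7.52e-11 / 8.00e-18
b = 7.93e-02 N*s/m


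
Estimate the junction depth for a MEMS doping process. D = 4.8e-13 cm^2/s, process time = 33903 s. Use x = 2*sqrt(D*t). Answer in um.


Step 1: Compute D*t = 4.8e-13 * 33903 = 1.627344e-08 cm^2
Step 2: sqrt(D*t) = 1.27567e-04 cm
Step 3: x = 2 * 1.27567e-04 cm = 2.55134e-04 cm
Step 4: Convert to um (1 cm = 1e4 um): x = 2.551 um


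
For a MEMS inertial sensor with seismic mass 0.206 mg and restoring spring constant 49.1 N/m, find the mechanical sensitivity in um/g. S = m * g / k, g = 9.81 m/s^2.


Step 1: Convert mass: m = 0.206 mg = 2.06e-07 kg
Step 2: S = m * g / k = 2.06e-07 * 9.81 / 49.1
Step 3: S = 4.12e-08 m/g
Step 4: Convert to um/g: S = 0.041 um/g


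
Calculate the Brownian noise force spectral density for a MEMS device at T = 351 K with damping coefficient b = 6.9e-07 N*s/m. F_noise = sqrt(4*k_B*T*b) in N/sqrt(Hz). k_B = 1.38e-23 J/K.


Step 1: Compute 4 * k_B * T * b
= 4 * 1.38e-23 * 351 * 6.9e-07
= 1.3369e-26 N^2/Hz
Step 2: F_noise = sqrt(1.3369e-26)
F_noise = 1.16e-13 N/sqrt(Hz)


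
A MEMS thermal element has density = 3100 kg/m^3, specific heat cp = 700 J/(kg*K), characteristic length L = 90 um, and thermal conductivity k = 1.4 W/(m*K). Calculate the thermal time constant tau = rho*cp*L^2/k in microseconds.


Step 1: Convert L to m: L = 90e-6 m
Step 2: L^2 = (90e-6)^2 = 8.1e-09 m^2
Step 3: tau = 3100 * 700 * 8.1e-09 / 1.4 = 1.2555e-02 s
Step 4: Convert to microseconds (multiply by 1e6).
tau = 12555.0 us


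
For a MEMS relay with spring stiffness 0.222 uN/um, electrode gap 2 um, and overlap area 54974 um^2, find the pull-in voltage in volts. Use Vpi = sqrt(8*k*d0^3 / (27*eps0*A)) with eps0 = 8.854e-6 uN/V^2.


Step 1: Compute numerator: 8 * k * d0^3 = 8 * 0.222 * 2^3 = 14.208
Step 2: Compute denominator: 27 * eps0 * A = 27 * 8.854e-6 * 54974 = 13.141974
Step 3: Vpi = sqrt(14.208 / 13.141974)
Vpi = 1.04 V


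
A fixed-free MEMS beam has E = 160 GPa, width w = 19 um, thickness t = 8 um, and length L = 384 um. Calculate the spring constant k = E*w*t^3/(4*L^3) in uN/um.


Step 1: Convert E to consistent units (1 GPa = 1000 uN/um^2).
E = 160 GPa = 160000 uN/um^2
Step 2: Compute t^3 = 8^3 = 512
Step 3: Compute L^3 = 384^3 = 56623104
Step 4: k = 160000 * 19 * 512 / (4 * 56623104)
k = 6.8721 uN/um


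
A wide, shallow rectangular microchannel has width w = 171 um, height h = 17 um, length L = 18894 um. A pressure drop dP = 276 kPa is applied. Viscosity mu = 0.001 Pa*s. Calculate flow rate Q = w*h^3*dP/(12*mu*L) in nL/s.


Step 1: Convert all dimensions to SI (meters).
w = 171e-6 m, h = 17e-6 m, L = 18894e-6 m, dP = 276e3 Pa
Step 2: Q = w * h^3 * dP / (12 * mu * L)
Q = 171e-6 * (17e-6)^3 * 276e3 / (12 * 0.001 * 18894e-6) = 1.02269657e-09 m^3/s
Step 3: Convert Q from m^3/s to nL/s (1 m^3 = 1e12 nL, so multiply by 1e12).
Q = 1022.697 nL/s


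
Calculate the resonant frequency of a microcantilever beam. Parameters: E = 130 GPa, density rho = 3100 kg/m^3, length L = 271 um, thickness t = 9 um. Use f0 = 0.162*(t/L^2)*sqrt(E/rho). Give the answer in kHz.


Step 1: Convert units to SI.
t_SI = 9e-6 m, L_SI = 271e-6 m
Step 2: Calculate sqrt(E/rho).
sqrt(130e9 / 3100) = 6475.76 m/s
Step 3: Compute f0.
f0 = 0.162 * 9e-6 / (271e-6)^2 * 6475.76 = 128561.1 Hz = 128.56 kHz


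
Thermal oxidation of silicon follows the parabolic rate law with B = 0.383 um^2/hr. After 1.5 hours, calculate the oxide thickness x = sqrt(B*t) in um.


Step 1: Compute B*t = 0.383 * 1.5 = 0.5745
Step 2: x = sqrt(0.5745)
x = 0.758 um


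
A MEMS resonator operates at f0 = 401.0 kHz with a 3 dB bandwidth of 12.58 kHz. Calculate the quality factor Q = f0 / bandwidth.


Step 1: Q = f0 / bandwidth
Step 2: Q = 401.0 / 12.58
Q = 31.9


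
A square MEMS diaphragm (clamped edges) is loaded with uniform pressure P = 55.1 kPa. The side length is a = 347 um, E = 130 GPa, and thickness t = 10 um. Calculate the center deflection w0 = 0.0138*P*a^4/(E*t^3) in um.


Step 1: Convert pressure to compatible units (E is in GPa, so P in GPa).
P = 55.1 kPa = 55.1e-6 GPa
Step 2: Compute numerator: 0.0138 * P * a^4.
a^4 = 347^4 = 14498327281
numerator = 0.0138 * 55.1e-6 * 14498327281 = 1.1024e+04
Step 3: Compute denominator: E * t^3 = 130 * 10^3 = 130000
Step 4: w0 = numerator / denominator = 1.1024e+04 / 130000 = 0.0848 um


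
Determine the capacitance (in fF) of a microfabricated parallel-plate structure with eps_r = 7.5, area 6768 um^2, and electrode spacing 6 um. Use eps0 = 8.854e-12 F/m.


Step 1: Convert area to m^2: A = 6768e-12 m^2
Step 2: Convert gap to m: d = 6e-6 m
Step 3: C = eps0 * eps_r * A / d
C = 8.854e-12 * 7.5 * 6768e-12 / 6e-6
Step 4: Convert to fF (multiply by 1e15).
C = 74.9 fF


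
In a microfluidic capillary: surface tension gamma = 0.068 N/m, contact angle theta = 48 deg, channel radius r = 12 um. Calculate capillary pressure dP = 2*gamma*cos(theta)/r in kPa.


Step 1: cos(48 deg) = 0.6691
Step 2: Convert r to m: r = 12e-6 m
Step 3: dP = 2 * 0.068 * 0.6691 / 12e-6 = 7583.1 Pa
Step 4: Convert Pa to kPa (divide by 1000).
dP = 7.58 kPa


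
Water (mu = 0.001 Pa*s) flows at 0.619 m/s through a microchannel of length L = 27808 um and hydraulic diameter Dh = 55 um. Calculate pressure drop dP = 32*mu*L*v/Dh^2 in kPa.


Step 1: Convert to SI: L = 27808e-6 m, Dh = 55e-6 m
Step 2: dP = 32 * 0.001 * 27808e-6 * 0.619 / (55e-6)^2
Step 3: dP = 182089.54 Pa
Step 4: Convert to kPa: dP = 182.09 kPa


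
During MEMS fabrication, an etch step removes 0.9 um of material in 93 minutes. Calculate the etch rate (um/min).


Step 1: Etch rate = depth / time
Step 2: rate = 0.9 / 93
rate = 0.01 um/min


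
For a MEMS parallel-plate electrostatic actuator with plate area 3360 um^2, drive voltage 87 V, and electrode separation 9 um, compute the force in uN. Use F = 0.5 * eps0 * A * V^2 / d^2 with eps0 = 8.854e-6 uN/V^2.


Step 1: Identify parameters.
eps0 = 8.854e-6 uN/V^2, A = 3360 um^2, V = 87 V, d = 9 um
Step 2: Compute V^2 = 87^2 = 7569
Step 3: Compute d^2 = 9^2 = 81
Step 4: F = 0.5 * 8.854e-6 * 3360 * 7569 / 81
F = 1.39 uN
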